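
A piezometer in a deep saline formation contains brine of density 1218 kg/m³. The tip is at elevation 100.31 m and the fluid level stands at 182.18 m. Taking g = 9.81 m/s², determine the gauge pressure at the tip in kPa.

P ≈ 978 kPa

Pressure head ψ = h − z = 182.18 − 100.31 = 81.87 m.
P = ρgψ = 1218 × 9.81 × 81.87 = 978230 Pa ≈ 978 kPa.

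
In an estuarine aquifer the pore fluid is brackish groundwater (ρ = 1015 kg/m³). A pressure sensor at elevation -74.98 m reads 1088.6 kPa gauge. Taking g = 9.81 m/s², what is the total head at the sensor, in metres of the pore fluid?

ψ = P/(ρg) = 1088.6×1000 / (1015 × 9.81) = 109.33 m.
h = z + ψ = -74.98 + 109.33 = 34.35 m.

h ≈ 34.35 m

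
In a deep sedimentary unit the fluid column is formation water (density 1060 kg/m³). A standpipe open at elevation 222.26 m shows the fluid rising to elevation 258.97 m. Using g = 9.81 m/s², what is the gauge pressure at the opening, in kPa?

P ≈ 382 kPa

Pressure head ψ = h − z = 258.97 − 222.26 = 36.71 m.
P = ρgψ = 1060 × 9.81 × 36.71 = 381733 Pa ≈ 382 kPa.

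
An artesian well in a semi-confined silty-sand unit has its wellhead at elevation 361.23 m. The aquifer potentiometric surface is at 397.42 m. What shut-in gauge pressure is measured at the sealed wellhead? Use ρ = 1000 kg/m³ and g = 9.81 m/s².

P ≈ 355 kPa

Head above the cap: Δh = 397.42 − 361.23 = 36.19 m.
P = ρgΔh = 1000 × 9.81 × 36.19 = 355024 Pa ≈ 355 kPa.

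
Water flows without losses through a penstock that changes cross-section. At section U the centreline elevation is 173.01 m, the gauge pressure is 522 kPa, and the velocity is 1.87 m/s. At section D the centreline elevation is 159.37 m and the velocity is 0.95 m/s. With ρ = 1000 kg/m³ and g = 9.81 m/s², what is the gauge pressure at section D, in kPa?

P₂ ≈ 657 kPa

Pressure head at U: ψ₁ = P₁/(ρg) = 522×1000 / (1000 × 9.81) = 53.21 m.
Velocity heads: v₁²/2g = 1.87²/19.62 = 0.178 m; v₂²/2g = 0.95²/19.62 = 0.046 m.
Total head H = z₁ + ψ₁ + v₁²/2g = 173.01 + 53.21 + 0.178 = 226.40 m.
ψ₂ = H − z₂ − v₂²/2g = 226.40 − 159.37 − 0.046 = 66.98 m.
P₂ = ρgψ₂ = 1000 × 9.81 × 66.98 ≈ 657 kPa.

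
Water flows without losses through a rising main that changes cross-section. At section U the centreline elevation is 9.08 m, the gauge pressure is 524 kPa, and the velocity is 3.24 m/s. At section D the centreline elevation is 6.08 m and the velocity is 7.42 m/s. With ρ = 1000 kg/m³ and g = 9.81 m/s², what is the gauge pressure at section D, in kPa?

Pressure head at U: ψ₁ = P₁/(ρg) = 524×1000 / (1000 × 9.81) = 53.41 m.
Velocity heads: v₁²/2g = 3.24²/19.62 = 0.535 m; v₂²/2g = 7.42²/19.62 = 2.806 m.
Total head H = z₁ + ψ₁ + v₁²/2g = 9.08 + 53.41 + 0.535 = 63.02 m.
ψ₂ = H − z₂ − v₂²/2g = 63.02 − 6.08 − 2.806 = 54.13 m.
P₂ = ρgψ₂ = 1000 × 9.81 × 54.13 ≈ 531 kPa.

P₂ ≈ 531 kPa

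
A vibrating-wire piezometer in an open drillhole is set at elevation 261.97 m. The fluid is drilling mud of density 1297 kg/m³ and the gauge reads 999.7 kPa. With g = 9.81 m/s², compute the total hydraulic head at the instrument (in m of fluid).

ψ = P/(ρg) = 999.7×1000 / (1297 × 9.81) = 78.57 m.
h = z + ψ = 261.97 + 78.57 = 340.54 m.

h ≈ 340.54 m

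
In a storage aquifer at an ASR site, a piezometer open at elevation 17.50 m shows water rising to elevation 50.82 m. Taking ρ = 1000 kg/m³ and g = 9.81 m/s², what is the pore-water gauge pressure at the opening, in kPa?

P ≈ 327 kPa

Pressure head ψ = h − z = 50.82 − 17.50 = 33.32 m.
P = ρgψ = 1000 × 9.81 × 33.32 = 326869 Pa ≈ 327 kPa.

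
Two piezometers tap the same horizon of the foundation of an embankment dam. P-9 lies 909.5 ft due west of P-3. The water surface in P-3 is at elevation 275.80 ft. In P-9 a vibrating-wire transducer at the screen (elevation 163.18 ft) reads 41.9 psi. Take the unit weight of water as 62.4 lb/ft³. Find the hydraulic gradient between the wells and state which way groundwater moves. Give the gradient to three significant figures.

Total head at P-3: h = 275.80 ft (water level in the piezometer is the total head).
Pressure head at P-9: ψ = 144·P/γ = 144 × 41.9 / 62.4 = 96.69 ft.
Total head at P-9: h = z + ψ = 163.18 + 96.69 = 259.87 ft.
Head difference: h(P-3) − h(P-9) = 275.80 − 259.87 = 15.93 ft.
Hydraulic gradient: i = |Δh| / L = 15.93 / 909.5 = 0.0175.
Flow is from higher to lower head: from P-3 toward P-9, i.e. toward the west.

i ≈ 0.0175; groundwater flows toward the west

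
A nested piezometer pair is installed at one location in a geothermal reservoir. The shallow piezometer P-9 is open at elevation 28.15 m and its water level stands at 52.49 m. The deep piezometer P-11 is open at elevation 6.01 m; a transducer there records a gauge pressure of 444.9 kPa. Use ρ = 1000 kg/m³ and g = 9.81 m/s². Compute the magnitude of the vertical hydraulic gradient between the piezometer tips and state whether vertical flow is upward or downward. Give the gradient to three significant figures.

|i_v| ≈ 0.0510; vertical flow is downward

Total head at P-9: h = 52.49 m (water level in the standpipe).
Pressure head at P-11: ψ = P/(ρg) = 444.9×1000 / (1000 × 9.81) = 45.35 m.
Total head at P-11: h = z + ψ = 6.01 + 45.35 = 51.36 m.
Δh = h(P-9) − h(P-11) = 52.49 − 51.36 = 1.13 m.
Vertical separation Δz = 28.15 − 6.01 = 22.14 m.
|i_v| = |Δh| / Δz = 1.13 / 22.14 = 0.0510.
Head is higher in the shallow piezometer, so vertical flow is downward (recharge condition).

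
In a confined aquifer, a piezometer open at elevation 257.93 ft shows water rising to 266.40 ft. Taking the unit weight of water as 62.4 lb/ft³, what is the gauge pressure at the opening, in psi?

Pressure head ψ = h − z = 266.40 − 257.93 = 8.47 ft.
P = γ·ψ / 144 = 62.4 × 8.47 / 144 = 3.67 psi.

P ≈ 3.67 psi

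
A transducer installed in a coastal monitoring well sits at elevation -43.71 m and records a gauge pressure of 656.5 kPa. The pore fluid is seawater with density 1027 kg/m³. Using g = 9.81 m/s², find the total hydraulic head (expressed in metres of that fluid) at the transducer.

ψ = P/(ρg) = 656.5×1000 / (1027 × 9.81) = 65.16 m.
h = z + ψ = -43.71 + 65.16 = 21.45 m.

h ≈ 21.45 m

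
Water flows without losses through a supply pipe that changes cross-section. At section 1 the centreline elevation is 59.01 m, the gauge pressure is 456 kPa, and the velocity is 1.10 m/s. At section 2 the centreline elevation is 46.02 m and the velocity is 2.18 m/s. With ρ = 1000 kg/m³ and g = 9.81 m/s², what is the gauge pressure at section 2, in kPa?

P₂ ≈ 582 kPa

Pressure head at 1: ψ₁ = P₁/(ρg) = 456×1000 / (1000 × 9.81) = 46.48 m.
Velocity heads: v₁²/2g = 1.10²/19.62 = 0.062 m; v₂²/2g = 2.18²/19.62 = 0.242 m.
Total head H = z₁ + ψ₁ + v₁²/2g = 59.01 + 46.48 + 0.062 = 105.55 m.
ψ₂ = H − z₂ − v₂²/2g = 105.55 − 46.02 − 0.242 = 59.29 m.
P₂ = ρgψ₂ = 1000 × 9.81 × 59.29 ≈ 582 kPa.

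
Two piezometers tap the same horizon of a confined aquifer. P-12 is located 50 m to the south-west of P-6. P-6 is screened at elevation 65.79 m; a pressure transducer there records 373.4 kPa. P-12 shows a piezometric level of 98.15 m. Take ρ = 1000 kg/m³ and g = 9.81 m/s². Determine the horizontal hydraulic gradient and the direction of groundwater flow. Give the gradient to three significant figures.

Pressure head at P-6: ψ = P/(ρg) = 373.4×1000 / (1000 × 9.81) = 38.06 m.
Total head at P-6: h = z + ψ = 65.79 + 38.06 = 103.85 m.
Total head at P-12: h = 98.15 m (water level in the piezometer is the total head).
Head difference: h(P-6) − h(P-12) = 103.85 − 98.15 = 5.70 m.
Hydraulic gradient: i = |Δh| / L = 5.70 / 50 = 0.114.
Flow is from higher to lower head: from P-6 toward P-12, i.e. toward the south-west.

i ≈ 0.114; groundwater flows toward the south-west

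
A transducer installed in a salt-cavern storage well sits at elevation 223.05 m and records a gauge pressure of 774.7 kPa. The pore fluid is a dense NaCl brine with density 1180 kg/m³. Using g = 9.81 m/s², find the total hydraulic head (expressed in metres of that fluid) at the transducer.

h ≈ 289.97 m

ψ = P/(ρg) = 774.7×1000 / (1180 × 9.81) = 66.92 m.
h = z + ψ = 223.05 + 66.92 = 289.97 m.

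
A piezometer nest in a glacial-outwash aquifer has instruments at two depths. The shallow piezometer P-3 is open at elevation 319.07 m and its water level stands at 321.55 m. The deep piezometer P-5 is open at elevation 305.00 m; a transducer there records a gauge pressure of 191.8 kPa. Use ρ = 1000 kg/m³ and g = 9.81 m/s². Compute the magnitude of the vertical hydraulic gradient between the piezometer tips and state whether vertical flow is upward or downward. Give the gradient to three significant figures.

|i_v| ≈ 0.213; vertical flow is upward

Total head at P-3: h = 321.55 m (water level in the standpipe).
Pressure head at P-5: ψ = P/(ρg) = 191.8×1000 / (1000 × 9.81) = 19.55 m.
Total head at P-5: h = z + ψ = 305.00 + 19.55 = 324.55 m.
Δh = h(P-3) − h(P-5) = 321.55 − 324.55 = -3.00 m.
Vertical separation Δz = 319.07 − 305.00 = 14.07 m.
|i_v| = |Δh| / Δz = 3.00 / 14.07 = 0.213.
Head is higher in the deep piezometer, so vertical flow is upward (discharge condition).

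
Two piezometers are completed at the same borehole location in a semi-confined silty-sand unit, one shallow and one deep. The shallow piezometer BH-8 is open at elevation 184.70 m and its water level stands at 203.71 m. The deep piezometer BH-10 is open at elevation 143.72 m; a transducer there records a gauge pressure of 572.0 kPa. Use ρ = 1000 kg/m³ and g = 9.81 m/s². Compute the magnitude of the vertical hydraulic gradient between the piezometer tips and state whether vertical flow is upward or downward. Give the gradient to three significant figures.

Total head at BH-8: h = 203.71 m (water level in the standpipe).
Pressure head at BH-10: ψ = P/(ρg) = 572.0×1000 / (1000 × 9.81) = 58.31 m.
Total head at BH-10: h = z + ψ = 143.72 + 58.31 = 202.03 m.
Δh = h(BH-8) − h(BH-10) = 203.71 − 202.03 = 1.68 m.
Vertical separation Δz = 184.70 − 143.72 = 40.98 m.
|i_v| = |Δh| / Δz = 1.68 / 40.98 = 0.0410.
Head is higher in the shallow piezometer, so vertical flow is downward (recharge condition).

|i_v| ≈ 0.0410; vertical flow is downward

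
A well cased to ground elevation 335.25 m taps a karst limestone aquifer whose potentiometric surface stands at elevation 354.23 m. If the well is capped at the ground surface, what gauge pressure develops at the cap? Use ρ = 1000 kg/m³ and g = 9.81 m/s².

Head above the cap: Δh = 354.23 − 335.25 = 18.98 m.
P = ρgΔh = 1000 × 9.81 × 18.98 = 186194 Pa ≈ 186 kPa.

P ≈ 186 kPa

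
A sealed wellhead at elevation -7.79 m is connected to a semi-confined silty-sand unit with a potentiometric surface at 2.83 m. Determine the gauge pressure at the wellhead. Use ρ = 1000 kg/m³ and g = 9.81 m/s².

P ≈ 104 kPa

Head above the cap: Δh = 2.83 − (-7.79) = 10.62 m.
P = ρgΔh = 1000 × 9.81 × 10.62 = 104182 Pa ≈ 104 kPa.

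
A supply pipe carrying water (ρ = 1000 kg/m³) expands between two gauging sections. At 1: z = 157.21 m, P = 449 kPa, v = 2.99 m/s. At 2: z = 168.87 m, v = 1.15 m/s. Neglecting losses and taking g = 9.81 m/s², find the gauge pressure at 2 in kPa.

P₂ ≈ 338 kPa

Pressure head at 1: ψ₁ = P₁/(ρg) = 449×1000 / (1000 × 9.81) = 45.77 m.
Velocity heads: v₁²/2g = 2.99²/19.62 = 0.456 m; v₂²/2g = 1.15²/19.62 = 0.067 m.
Total head H = z₁ + ψ₁ + v₁²/2g = 157.21 + 45.77 + 0.456 = 203.44 m.
ψ₂ = H − z₂ − v₂²/2g = 203.44 − 168.87 − 0.067 = 34.50 m.
P₂ = ρgψ₂ = 1000 × 9.81 × 34.50 ≈ 338 kPa.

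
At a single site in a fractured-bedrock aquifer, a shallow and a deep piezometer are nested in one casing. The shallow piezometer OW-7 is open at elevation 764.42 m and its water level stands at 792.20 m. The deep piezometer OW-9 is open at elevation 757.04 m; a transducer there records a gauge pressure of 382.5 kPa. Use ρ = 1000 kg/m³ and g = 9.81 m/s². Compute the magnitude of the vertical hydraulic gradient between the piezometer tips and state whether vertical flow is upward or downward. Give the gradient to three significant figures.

|i_v| ≈ 0.519; vertical flow is upward

Total head at OW-7: h = 792.20 m (water level in the standpipe).
Pressure head at OW-9: ψ = P/(ρg) = 382.5×1000 / (1000 × 9.81) = 38.99 m.
Total head at OW-9: h = z + ψ = 757.04 + 38.99 = 796.03 m.
Δh = h(OW-7) − h(OW-9) = 792.20 − 796.03 = -3.83 m.
Vertical separation Δz = 764.42 − 757.04 = 7.38 m.
|i_v| = |Δh| / Δz = 3.83 / 7.38 = 0.519.
Head is higher in the deep piezometer, so vertical flow is upward (discharge condition).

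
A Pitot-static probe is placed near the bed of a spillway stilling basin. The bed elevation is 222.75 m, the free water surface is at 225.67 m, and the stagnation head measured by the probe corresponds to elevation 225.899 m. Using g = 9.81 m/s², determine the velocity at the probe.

Near the bed, under hydrostatic conditions, the piezometric head (z + ψ) equals the free-surface elevation, 225.67 m.
Velocity head = total − piezometric = 225.899 − 225.67 = 0.229 m.
v = √(2g·h_v) = √(2 × 9.81 × 0.229) = 2.12 m/s.

v ≈ 2.12 m/s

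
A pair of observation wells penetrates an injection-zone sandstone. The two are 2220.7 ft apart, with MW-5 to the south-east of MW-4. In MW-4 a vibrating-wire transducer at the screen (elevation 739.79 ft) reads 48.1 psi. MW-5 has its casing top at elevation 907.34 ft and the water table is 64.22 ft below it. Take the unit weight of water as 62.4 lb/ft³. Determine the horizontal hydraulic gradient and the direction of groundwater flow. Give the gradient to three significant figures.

Pressure head at MW-4: ψ = 144·P/γ = 144 × 48.1 / 62.4 = 111.00 ft.
Total head at MW-4: h = z + ψ = 739.79 + 111.00 = 850.79 ft.
Total head at MW-5: h = 907.34 − 64.22 = 843.12 ft.
Head difference: h(MW-4) − h(MW-5) = 850.79 − 843.12 = 7.67 ft.
Hydraulic gradient: i = |Δh| / L = 7.67 / 2220.7 = 0.00345.
Flow is from higher to lower head: from MW-4 toward MW-5, i.e. toward the south-east.

i ≈ 0.00345; groundwater flows toward the south-east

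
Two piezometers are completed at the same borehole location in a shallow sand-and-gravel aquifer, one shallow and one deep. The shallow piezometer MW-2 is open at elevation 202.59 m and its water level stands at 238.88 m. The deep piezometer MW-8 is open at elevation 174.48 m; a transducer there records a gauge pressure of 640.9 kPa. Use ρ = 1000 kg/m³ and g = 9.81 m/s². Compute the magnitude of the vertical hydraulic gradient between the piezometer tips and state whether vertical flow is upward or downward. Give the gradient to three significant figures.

Total head at MW-2: h = 238.88 m (water level in the standpipe).
Pressure head at MW-8: ψ = P/(ρg) = 640.9×1000 / (1000 × 9.81) = 65.33 m.
Total head at MW-8: h = z + ψ = 174.48 + 65.33 = 239.81 m.
Δh = h(MW-2) − h(MW-8) = 238.88 − 239.81 = -0.93 m.
Vertical separation Δz = 202.59 − 174.48 = 28.11 m.
|i_v| = |Δh| / Δz = 0.93 / 28.11 = 0.0331.
Head is higher in the deep piezometer, so vertical flow is upward (discharge condition).

|i_v| ≈ 0.0331; vertical flow is upward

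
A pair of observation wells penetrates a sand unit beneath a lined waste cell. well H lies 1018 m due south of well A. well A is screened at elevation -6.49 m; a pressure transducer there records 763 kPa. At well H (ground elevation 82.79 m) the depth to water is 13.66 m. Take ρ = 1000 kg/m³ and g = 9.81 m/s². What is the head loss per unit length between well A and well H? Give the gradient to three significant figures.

Pressure head at well A: ψ = P/(ρg) = 763×1000 / (1000 × 9.81) = 77.78 m.
Total head at well A: h = z + ψ = -6.49 + 77.78 = 71.29 m.
Total head at well H: h = 82.79 − 13.66 = 69.13 m.
Head difference: h(well A) − h(well H) = 71.29 − 69.13 = 2.16 m.
Hydraulic gradient: i = |Δh| / L = 2.16 / 1018 = 0.00212.

i ≈ 0.00212 m/m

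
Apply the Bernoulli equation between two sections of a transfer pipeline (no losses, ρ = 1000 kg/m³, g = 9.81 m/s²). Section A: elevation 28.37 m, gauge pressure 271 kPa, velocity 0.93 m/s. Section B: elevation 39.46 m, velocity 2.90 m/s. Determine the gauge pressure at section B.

Pressure head at A: ψ₁ = P₁/(ρg) = 271×1000 / (1000 × 9.81) = 27.62 m.
Velocity heads: v₁²/2g = 0.93²/19.62 = 0.044 m; v₂²/2g = 2.90²/19.62 = 0.429 m.
Total head H = z₁ + ψ₁ + v₁²/2g = 28.37 + 27.62 + 0.044 = 56.03 m.
ψ₂ = H − z₂ − v₂²/2g = 56.03 − 39.46 − 0.429 = 16.14 m.
P₂ = ρgψ₂ = 1000 × 9.81 × 16.14 ≈ 158 kPa.

P₂ ≈ 158 kPa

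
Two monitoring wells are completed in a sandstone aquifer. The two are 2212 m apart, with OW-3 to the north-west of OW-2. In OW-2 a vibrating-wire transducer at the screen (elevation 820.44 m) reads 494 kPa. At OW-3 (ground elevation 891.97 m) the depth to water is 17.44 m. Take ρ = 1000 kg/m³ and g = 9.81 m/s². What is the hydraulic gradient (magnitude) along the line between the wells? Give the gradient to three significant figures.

Pressure head at OW-2: ψ = P/(ρg) = 494×1000 / (1000 × 9.81) = 50.36 m.
Total head at OW-2: h = z + ψ = 820.44 + 50.36 = 870.80 m.
Total head at OW-3: h = 891.97 − 17.44 = 874.53 m.
Head difference: h(OW-2) − h(OW-3) = 870.80 − 874.53 = -3.73 m.
Hydraulic gradient: i = |Δh| / L = 3.73 / 2212 = 0.00169.

i ≈ 0.00169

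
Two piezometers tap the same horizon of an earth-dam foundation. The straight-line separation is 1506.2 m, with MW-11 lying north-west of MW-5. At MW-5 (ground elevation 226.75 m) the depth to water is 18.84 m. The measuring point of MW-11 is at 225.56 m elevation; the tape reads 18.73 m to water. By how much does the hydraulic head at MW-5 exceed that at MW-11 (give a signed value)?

Δh ≈ 1.08 m

Total head at MW-5: h = 226.75 − 18.84 = 207.91 m.
Total head at MW-11: h = 225.56 − 18.73 = 206.83 m.
Head difference: h(MW-5) − h(MW-11) = 207.91 − 206.83 = 1.08 m.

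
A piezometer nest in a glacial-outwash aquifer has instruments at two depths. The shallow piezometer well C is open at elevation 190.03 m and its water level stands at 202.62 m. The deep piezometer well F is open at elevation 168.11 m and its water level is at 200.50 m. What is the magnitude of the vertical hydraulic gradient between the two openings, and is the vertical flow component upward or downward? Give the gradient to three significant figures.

|i_v| ≈ 0.0967; vertical flow is downward

Total head at well C: h = 202.62 m (water level in the standpipe).
Total head at well F: h = 200.50 m.
Δh = h(well C) − h(well F) = 202.62 − 200.50 = 2.12 m.
Vertical separation Δz = 190.03 − 168.11 = 21.92 m.
|i_v| = |Δh| / Δz = 2.12 / 21.92 = 0.0967.
Head is higher in the shallow piezometer, so vertical flow is downward (recharge condition).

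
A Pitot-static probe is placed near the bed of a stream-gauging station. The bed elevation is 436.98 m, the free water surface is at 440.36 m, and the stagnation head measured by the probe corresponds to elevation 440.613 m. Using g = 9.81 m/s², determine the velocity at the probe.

v ≈ 2.23 m/s

Near the bed, under hydrostatic conditions, the piezometric head (z + ψ) equals the free-surface elevation, 440.36 m.
Velocity head = total − piezometric = 440.613 − 440.36 = 0.253 m.
v = √(2g·h_v) = √(2 × 9.81 × 0.253) = 2.23 m/s.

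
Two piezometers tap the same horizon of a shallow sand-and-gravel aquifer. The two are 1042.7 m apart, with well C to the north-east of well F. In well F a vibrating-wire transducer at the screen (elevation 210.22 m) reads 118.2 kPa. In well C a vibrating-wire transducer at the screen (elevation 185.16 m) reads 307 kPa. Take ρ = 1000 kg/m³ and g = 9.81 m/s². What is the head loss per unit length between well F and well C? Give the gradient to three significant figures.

Pressure head at well F: ψ = P/(ρg) = 118.2×1000 / (1000 × 9.81) = 12.05 m.
Total head at well F: h = z + ψ = 210.22 + 12.05 = 222.27 m.
Pressure head at well C: ψ = P/(ρg) = 307×1000 / (1000 × 9.81) = 31.29 m.
Total head at well C: h = z + ψ = 185.16 + 31.29 = 216.45 m.
Head difference: h(well F) − h(well C) = 222.27 − 216.45 = 5.82 m.
Hydraulic gradient: i = |Δh| / L = 5.82 / 1042.7 = 0.00558.

i ≈ 0.00558 m/m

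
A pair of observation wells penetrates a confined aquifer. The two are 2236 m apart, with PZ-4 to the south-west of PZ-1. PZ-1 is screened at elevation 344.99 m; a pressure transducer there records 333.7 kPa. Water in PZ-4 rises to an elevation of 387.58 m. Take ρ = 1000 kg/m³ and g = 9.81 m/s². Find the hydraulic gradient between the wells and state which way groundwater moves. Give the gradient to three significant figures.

Pressure head at PZ-1: ψ = P/(ρg) = 333.7×1000 / (1000 × 9.81) = 34.02 m.
Total head at PZ-1: h = z + ψ = 344.99 + 34.02 = 379.01 m.
Total head at PZ-4: h = 387.58 m (water level in the piezometer is the total head).
Head difference: h(PZ-1) − h(PZ-4) = 379.01 − 387.58 = -8.57 m.
Hydraulic gradient: i = |Δh| / L = 8.57 / 2236 = 0.00383.
Flow is from higher to lower head: from PZ-4 toward PZ-1, i.e. toward the north-east.

i ≈ 0.00383; groundwater flows toward the north-east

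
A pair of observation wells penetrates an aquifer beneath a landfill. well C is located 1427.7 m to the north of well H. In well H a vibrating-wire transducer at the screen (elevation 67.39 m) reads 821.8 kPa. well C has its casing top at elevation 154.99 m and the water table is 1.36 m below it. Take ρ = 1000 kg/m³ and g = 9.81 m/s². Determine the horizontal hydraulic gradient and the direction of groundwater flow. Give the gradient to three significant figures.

Pressure head at well H: ψ = P/(ρg) = 821.8×1000 / (1000 × 9.81) = 83.77 m.
Total head at well H: h = z + ψ = 67.39 + 83.77 = 151.16 m.
Total head at well C: h = 154.99 − 1.36 = 153.63 m.
Head difference: h(well H) − h(well C) = 151.16 − 153.63 = -2.47 m.
Hydraulic gradient: i = |Δh| / L = 2.47 / 1427.7 = 0.00173.
Flow is from higher to lower head: from well C toward well H, i.e. toward the south.

i ≈ 0.00173; groundwater flows toward the south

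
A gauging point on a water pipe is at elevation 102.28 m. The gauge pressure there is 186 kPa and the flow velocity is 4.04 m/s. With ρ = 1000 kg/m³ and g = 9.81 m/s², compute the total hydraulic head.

Pressure head ψ = P/(ρg) = 186×1000 / (1000 × 9.81) = 18.96 m.
Velocity head = v²/(2g) = 4.04² / (2 × 9.81) = 0.832 m.
h = z + ψ + v²/(2g) = 102.28 + 18.96 + 0.832 = 122.07 m.

h ≈ 122.07 m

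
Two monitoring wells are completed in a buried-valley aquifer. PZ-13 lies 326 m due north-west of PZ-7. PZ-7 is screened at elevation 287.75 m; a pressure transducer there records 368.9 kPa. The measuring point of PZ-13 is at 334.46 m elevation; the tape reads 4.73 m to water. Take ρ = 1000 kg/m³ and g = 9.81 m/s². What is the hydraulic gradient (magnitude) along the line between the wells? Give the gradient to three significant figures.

i ≈ 0.0134

Pressure head at PZ-7: ψ = P/(ρg) = 368.9×1000 / (1000 × 9.81) = 37.60 m.
Total head at PZ-7: h = z + ψ = 287.75 + 37.60 = 325.35 m.
Total head at PZ-13: h = 334.46 − 4.73 = 329.73 m.
Head difference: h(PZ-7) − h(PZ-13) = 325.35 − 329.73 = -4.38 m.
Hydraulic gradient: i = |Δh| / L = 4.38 / 326 = 0.0134.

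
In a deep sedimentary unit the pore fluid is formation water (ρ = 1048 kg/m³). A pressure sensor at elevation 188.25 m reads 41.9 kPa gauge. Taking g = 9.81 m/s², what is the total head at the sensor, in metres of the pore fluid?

ψ = P/(ρg) = 41.9×1000 / (1048 × 9.81) = 4.08 m.
h = z + ψ = 188.25 + 4.08 = 192.33 m.

h ≈ 192.33 m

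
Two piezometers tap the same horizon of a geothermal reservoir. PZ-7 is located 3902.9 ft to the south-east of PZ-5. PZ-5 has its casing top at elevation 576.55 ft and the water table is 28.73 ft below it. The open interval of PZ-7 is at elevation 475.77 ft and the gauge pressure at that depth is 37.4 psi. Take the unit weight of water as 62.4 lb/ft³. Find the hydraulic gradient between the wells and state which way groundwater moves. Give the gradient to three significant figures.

Total head at PZ-5: h = 576.55 − 28.73 = 547.82 ft.
Pressure head at PZ-7: ψ = 144·P/γ = 144 × 37.4 / 62.4 = 86.31 ft.
Total head at PZ-7: h = z + ψ = 475.77 + 86.31 = 562.08 ft.
Head difference: h(PZ-5) − h(PZ-7) = 547.82 − 562.08 = -14.26 ft.
Hydraulic gradient: i = |Δh| / L = 14.26 / 3902.9 = 0.00365.
Flow is from higher to lower head: from PZ-7 toward PZ-5, i.e. toward the north-west.

i ≈ 0.00365; groundwater flows toward the north-west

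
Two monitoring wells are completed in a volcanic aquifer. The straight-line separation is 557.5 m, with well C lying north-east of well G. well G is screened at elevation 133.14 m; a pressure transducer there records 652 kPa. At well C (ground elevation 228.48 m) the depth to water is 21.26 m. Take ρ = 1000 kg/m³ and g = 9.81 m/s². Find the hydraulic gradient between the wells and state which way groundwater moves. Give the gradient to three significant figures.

i ≈ 0.0137; groundwater flows toward the south-west

Pressure head at well G: ψ = P/(ρg) = 652×1000 / (1000 × 9.81) = 66.46 m.
Total head at well G: h = z + ψ = 133.14 + 66.46 = 199.60 m.
Total head at well C: h = 228.48 − 21.26 = 207.22 m.
Head difference: h(well G) − h(well C) = 199.60 − 207.22 = -7.62 m.
Hydraulic gradient: i = |Δh| / L = 7.62 / 557.5 = 0.0137.
Flow is from higher to lower head: from well C toward well G, i.e. toward the south-west.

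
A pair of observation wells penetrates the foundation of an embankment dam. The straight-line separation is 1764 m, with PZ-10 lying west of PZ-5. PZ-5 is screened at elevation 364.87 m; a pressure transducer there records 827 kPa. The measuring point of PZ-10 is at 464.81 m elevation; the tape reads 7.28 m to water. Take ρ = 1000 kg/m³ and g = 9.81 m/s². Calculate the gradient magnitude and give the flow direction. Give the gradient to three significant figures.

Pressure head at PZ-5: ψ = P/(ρg) = 827×1000 / (1000 × 9.81) = 84.30 m.
Total head at PZ-5: h = z + ψ = 364.87 + 84.30 = 449.17 m.
Total head at PZ-10: h = 464.81 − 7.28 = 457.53 m.
Head difference: h(PZ-5) − h(PZ-10) = 449.17 − 457.53 = -8.36 m.
Hydraulic gradient: i = |Δh| / L = 8.36 / 1764 = 0.00474.
Flow is from higher to lower head: from PZ-10 toward PZ-5, i.e. toward the east.

i ≈ 0.00474; groundwater flows toward the east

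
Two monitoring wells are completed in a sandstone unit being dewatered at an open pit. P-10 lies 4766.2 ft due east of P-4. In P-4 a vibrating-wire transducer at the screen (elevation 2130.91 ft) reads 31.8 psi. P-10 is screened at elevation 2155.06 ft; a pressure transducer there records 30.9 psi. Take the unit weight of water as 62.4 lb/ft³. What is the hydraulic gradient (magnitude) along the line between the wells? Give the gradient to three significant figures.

i ≈ 0.00463

Pressure head at P-4: ψ = 144·P/γ = 144 × 31.8 / 62.4 = 73.38 ft.
Total head at P-4: h = z + ψ = 2130.91 + 73.38 = 2204.29 ft.
Pressure head at P-10: ψ = 144·P/γ = 144 × 30.9 / 62.4 = 71.31 ft.
Total head at P-10: h = z + ψ = 2155.06 + 71.31 = 2226.37 ft.
Head difference: h(P-4) − h(P-10) = 2204.29 − 2226.37 = -22.08 ft.
Hydraulic gradient: i = |Δh| / L = 22.08 / 4766.2 = 0.00463.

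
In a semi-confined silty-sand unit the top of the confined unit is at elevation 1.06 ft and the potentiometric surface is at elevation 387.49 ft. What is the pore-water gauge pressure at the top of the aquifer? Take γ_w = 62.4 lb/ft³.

Pressure head at the aquifer top: ψ = h − z = 387.49 − 1.06 = 386.43 ft.
P = γψ/144 = 62.4 × 386.43 / 144 = 167 psi.

P ≈ 167 psi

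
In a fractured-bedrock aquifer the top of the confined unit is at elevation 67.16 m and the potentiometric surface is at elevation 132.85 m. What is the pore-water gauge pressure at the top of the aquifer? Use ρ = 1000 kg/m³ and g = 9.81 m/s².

P ≈ 644 kPa

Pressure head at the aquifer top: ψ = h − z = 132.85 − 67.16 = 65.69 m.
P = ρgψ = 1000 × 9.81 × 65.69 = 644419 Pa ≈ 644 kPa.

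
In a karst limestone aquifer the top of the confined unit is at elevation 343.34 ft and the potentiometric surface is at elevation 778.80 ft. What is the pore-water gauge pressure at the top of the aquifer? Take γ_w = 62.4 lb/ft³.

P ≈ 189 psi

Pressure head at the aquifer top: ψ = h − z = 778.80 − 343.34 = 435.46 ft.
P = γψ/144 = 62.4 × 435.46 / 144 = 189 psi.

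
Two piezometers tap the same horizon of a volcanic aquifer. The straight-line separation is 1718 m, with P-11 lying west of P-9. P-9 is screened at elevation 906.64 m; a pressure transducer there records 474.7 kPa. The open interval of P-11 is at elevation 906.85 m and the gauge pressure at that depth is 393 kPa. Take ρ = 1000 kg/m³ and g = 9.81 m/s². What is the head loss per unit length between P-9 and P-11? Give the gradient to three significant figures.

Pressure head at P-9: ψ = P/(ρg) = 474.7×1000 / (1000 × 9.81) = 48.39 m.
Total head at P-9: h = z + ψ = 906.64 + 48.39 = 955.03 m.
Pressure head at P-11: ψ = P/(ρg) = 393×1000 / (1000 × 9.81) = 40.06 m.
Total head at P-11: h = z + ψ = 906.85 + 40.06 = 946.91 m.
Head difference: h(P-9) − h(P-11) = 955.03 − 946.91 = 8.12 m.
Hydraulic gradient: i = |Δh| / L = 8.12 / 1718 = 0.00473.

i ≈ 0.00473 m/m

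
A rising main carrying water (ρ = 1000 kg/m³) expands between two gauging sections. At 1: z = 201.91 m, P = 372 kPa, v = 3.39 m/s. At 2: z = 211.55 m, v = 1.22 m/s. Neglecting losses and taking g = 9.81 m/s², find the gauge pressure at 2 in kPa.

P₂ ≈ 282 kPa

Pressure head at 1: ψ₁ = P₁/(ρg) = 372×1000 / (1000 × 9.81) = 37.92 m.
Velocity heads: v₁²/2g = 3.39²/19.62 = 0.586 m; v₂²/2g = 1.22²/19.62 = 0.076 m.
Total head H = z₁ + ψ₁ + v₁²/2g = 201.91 + 37.92 + 0.586 = 240.42 m.
ψ₂ = H − z₂ − v₂²/2g = 240.42 − 211.55 − 0.076 = 28.79 m.
P₂ = ρgψ₂ = 1000 × 9.81 × 28.79 ≈ 282 kPa.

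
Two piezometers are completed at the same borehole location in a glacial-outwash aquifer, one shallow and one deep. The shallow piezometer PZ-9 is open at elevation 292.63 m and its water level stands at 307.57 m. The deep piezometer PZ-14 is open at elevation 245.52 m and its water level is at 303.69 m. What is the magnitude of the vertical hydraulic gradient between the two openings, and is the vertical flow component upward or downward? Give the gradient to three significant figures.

|i_v| ≈ 0.0824; vertical flow is downward

Total head at PZ-9: h = 307.57 m (water level in the standpipe).
Total head at PZ-14: h = 303.69 m.
Δh = h(PZ-9) − h(PZ-14) = 307.57 − 303.69 = 3.88 m.
Vertical separation Δz = 292.63 − 245.52 = 47.11 m.
|i_v| = |Δh| / Δz = 3.88 / 47.11 = 0.0824.
Head is higher in the shallow piezometer, so vertical flow is downward (recharge condition).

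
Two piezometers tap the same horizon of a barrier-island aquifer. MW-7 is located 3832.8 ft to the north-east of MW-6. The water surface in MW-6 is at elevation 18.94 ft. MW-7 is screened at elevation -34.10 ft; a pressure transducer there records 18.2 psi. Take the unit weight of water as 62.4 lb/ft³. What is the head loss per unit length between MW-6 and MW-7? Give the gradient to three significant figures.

i ≈ 0.00288 ft/ft

Total head at MW-6: h = 18.94 ft (water level in the piezometer is the total head).
Pressure head at MW-7: ψ = 144·P/γ = 144 × 18.2 / 62.4 = 42.00 ft.
Total head at MW-7: h = z + ψ = -34.10 + 42.00 = 7.90 ft.
Head difference: h(MW-6) − h(MW-7) = 18.94 − 7.90 = 11.04 ft.
Hydraulic gradient: i = |Δh| / L = 11.04 / 3832.8 = 0.00288.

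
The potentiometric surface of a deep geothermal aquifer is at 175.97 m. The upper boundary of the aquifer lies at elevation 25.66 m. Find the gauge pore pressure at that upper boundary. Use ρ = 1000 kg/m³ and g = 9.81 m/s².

P ≈ 1470 kPa

Pressure head at the aquifer top: ψ = h − z = 175.97 − 25.66 = 150.31 m.
P = ρgψ = 1000 × 9.81 × 150.31 = 1474541 Pa ≈ 1470 kPa.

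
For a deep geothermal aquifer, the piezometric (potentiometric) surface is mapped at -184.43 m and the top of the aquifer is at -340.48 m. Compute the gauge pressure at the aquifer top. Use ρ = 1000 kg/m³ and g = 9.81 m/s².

P ≈ 1530 kPa

Pressure head at the aquifer top: ψ = h − z = -184.43 − (-340.48) = 156.05 m.
P = ρgψ = 1000 × 9.81 × 156.05 = 1530850 Pa ≈ 1530 kPa.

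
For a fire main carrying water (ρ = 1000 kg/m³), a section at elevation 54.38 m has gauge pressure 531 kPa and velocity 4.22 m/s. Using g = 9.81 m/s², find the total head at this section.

Pressure head ψ = P/(ρg) = 531×1000 / (1000 × 9.81) = 54.13 m.
Velocity head = v²/(2g) = 4.22² / (2 × 9.81) = 0.908 m.
h = z + ψ + v²/(2g) = 54.38 + 54.13 + 0.908 = 109.42 m.

h ≈ 109.42 m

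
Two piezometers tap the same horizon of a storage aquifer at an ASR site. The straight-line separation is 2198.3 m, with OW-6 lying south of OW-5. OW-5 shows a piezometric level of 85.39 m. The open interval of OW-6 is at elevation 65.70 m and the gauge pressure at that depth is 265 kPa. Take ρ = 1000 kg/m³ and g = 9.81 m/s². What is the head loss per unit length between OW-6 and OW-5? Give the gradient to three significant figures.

Total head at OW-5: h = 85.39 m (water level in the piezometer is the total head).
Pressure head at OW-6: ψ = P/(ρg) = 265×1000 / (1000 × 9.81) = 27.01 m.
Total head at OW-6: h = z + ψ = 65.70 + 27.01 = 92.71 m.
Head difference: h(OW-5) − h(OW-6) = 85.39 − 92.71 = -7.32 m.
Hydraulic gradient: i = |Δh| / L = 7.32 / 2198.3 = 0.00333.

i ≈ 0.00333 m/m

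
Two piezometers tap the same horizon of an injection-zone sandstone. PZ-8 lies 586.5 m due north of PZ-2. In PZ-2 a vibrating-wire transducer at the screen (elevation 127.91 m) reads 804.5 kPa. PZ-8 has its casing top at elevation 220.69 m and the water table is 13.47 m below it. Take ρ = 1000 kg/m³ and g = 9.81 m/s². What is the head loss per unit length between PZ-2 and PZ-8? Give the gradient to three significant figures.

i ≈ 0.00460 m/m

Pressure head at PZ-2: ψ = P/(ρg) = 804.5×1000 / (1000 × 9.81) = 82.01 m.
Total head at PZ-2: h = z + ψ = 127.91 + 82.01 = 209.92 m.
Total head at PZ-8: h = 220.69 − 13.47 = 207.22 m.
Head difference: h(PZ-2) − h(PZ-8) = 209.92 − 207.22 = 2.70 m.
Hydraulic gradient: i = |Δh| / L = 2.70 / 586.5 = 0.00460.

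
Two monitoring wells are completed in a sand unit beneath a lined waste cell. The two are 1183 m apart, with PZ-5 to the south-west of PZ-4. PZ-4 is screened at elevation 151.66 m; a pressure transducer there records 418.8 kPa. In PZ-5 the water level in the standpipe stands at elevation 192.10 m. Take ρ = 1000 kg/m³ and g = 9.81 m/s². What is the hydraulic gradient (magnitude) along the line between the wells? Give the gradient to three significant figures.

Pressure head at PZ-4: ψ = P/(ρg) = 418.8×1000 / (1000 × 9.81) = 42.69 m.
Total head at PZ-4: h = z + ψ = 151.66 + 42.69 = 194.35 m.
Total head at PZ-5: h = 192.10 m (water level in the piezometer is the total head).
Head difference: h(PZ-4) − h(PZ-5) = 194.35 − 192.10 = 2.25 m.
Hydraulic gradient: i = |Δh| / L = 2.25 / 1183 = 0.00190.

i ≈ 0.00190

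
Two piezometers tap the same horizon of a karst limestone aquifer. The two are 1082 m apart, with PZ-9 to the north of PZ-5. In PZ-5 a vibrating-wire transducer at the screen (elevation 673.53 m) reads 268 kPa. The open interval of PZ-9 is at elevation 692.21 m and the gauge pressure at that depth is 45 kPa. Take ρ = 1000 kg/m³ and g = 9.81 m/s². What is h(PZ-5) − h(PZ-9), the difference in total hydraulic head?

Δh ≈ 4.05 m

Pressure head at PZ-5: ψ = P/(ρg) = 268×1000 / (1000 × 9.81) = 27.32 m.
Total head at PZ-5: h = z + ψ = 673.53 + 27.32 = 700.85 m.
Pressure head at PZ-9: ψ = P/(ρg) = 45×1000 / (1000 × 9.81) = 4.59 m.
Total head at PZ-9: h = z + ψ = 692.21 + 4.59 = 696.80 m.
Head difference: h(PZ-5) − h(PZ-9) = 700.85 − 696.80 = 4.05 m.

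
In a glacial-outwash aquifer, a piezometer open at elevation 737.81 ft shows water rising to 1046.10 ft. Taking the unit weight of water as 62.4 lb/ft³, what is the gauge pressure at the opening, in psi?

P ≈ 134 psi

Pressure head ψ = h − z = 1046.10 − 737.81 = 308.29 ft.
P = γ·ψ / 144 = 62.4 × 308.29 / 144 = 134 psi.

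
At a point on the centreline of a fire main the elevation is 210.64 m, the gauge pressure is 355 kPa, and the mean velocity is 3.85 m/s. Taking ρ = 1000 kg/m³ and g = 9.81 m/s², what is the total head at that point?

h ≈ 247.58 m

Pressure head ψ = P/(ρg) = 355×1000 / (1000 × 9.81) = 36.19 m.
Velocity head = v²/(2g) = 3.85² / (2 × 9.81) = 0.755 m.
h = z + ψ + v²/(2g) = 210.64 + 36.19 + 0.755 = 247.58 m.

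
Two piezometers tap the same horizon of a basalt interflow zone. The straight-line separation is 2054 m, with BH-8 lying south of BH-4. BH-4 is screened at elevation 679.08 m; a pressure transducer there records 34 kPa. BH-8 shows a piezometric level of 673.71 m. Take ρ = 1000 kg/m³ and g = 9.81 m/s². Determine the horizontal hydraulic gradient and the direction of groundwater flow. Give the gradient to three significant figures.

i ≈ 0.00430; groundwater flows toward the south

Pressure head at BH-4: ψ = P/(ρg) = 34×1000 / (1000 × 9.81) = 3.47 m.
Total head at BH-4: h = z + ψ = 679.08 + 3.47 = 682.55 m.
Total head at BH-8: h = 673.71 m (water level in the piezometer is the total head).
Head difference: h(BH-4) − h(BH-8) = 682.55 − 673.71 = 8.84 m.
Hydraulic gradient: i = |Δh| / L = 8.84 / 2054 = 0.00430.
Flow is from higher to lower head: from BH-4 toward BH-8, i.e. toward the south.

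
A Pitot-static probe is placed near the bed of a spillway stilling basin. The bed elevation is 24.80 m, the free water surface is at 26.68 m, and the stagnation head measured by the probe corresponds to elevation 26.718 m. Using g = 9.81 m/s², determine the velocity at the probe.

v ≈ 0.863 m/s

Near the bed, under hydrostatic conditions, the piezometric head (z + ψ) equals the free-surface elevation, 26.68 m.
Velocity head = total − piezometric = 26.718 − 26.68 = 0.038 m.
v = √(2g·h_v) = √(2 × 9.81 × 0.038) = 0.863 m/s.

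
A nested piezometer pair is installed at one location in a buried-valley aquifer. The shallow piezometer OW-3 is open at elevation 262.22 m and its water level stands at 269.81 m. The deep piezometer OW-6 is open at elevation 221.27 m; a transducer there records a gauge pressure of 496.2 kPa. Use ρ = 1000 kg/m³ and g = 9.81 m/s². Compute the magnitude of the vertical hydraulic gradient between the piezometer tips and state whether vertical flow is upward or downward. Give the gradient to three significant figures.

|i_v| ≈ 0.0498; vertical flow is upward

Total head at OW-3: h = 269.81 m (water level in the standpipe).
Pressure head at OW-6: ψ = P/(ρg) = 496.2×1000 / (1000 × 9.81) = 50.58 m.
Total head at OW-6: h = z + ψ = 221.27 + 50.58 = 271.85 m.
Δh = h(OW-3) − h(OW-6) = 269.81 − 271.85 = -2.04 m.
Vertical separation Δz = 262.22 − 221.27 = 40.95 m.
|i_v| = |Δh| / Δz = 2.04 / 40.95 = 0.0498.
Head is higher in the deep piezometer, so vertical flow is upward (discharge condition).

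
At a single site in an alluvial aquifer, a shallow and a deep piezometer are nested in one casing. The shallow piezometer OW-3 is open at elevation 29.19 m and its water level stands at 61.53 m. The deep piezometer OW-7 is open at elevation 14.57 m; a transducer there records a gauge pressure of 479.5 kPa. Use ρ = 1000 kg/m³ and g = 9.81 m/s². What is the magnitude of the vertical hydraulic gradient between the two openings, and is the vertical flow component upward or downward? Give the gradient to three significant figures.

|i_v| ≈ 0.131; vertical flow is upward

Total head at OW-3: h = 61.53 m (water level in the standpipe).
Pressure head at OW-7: ψ = P/(ρg) = 479.5×1000 / (1000 × 9.81) = 48.88 m.
Total head at OW-7: h = z + ψ = 14.57 + 48.88 = 63.45 m.
Δh = h(OW-3) − h(OW-7) = 61.53 − 63.45 = -1.92 m.
Vertical separation Δz = 29.19 − 14.57 = 14.62 m.
|i_v| = |Δh| / Δz = 1.92 / 14.62 = 0.131.
Head is higher in the deep piezometer, so vertical flow is upward (discharge condition).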